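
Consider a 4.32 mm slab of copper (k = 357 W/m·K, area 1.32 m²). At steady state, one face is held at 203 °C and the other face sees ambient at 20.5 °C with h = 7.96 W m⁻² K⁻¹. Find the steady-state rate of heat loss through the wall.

Q = 1920 W

Resistance network (inner→outer):
  R_copper = L/(kA) = 0.00432/(357·1.32) = 9.167×10^-6 K/W
  R_conv,out = 1/(hA) = 1/(7.96·1.32) = 0.09517 K/W
ΣR = 9.167×10^-6 + 0.09517 = 0.09518 K/W
Q = ΔT/ΣR = (203 °C − 20.5 °C)/0.09518 = 1920 W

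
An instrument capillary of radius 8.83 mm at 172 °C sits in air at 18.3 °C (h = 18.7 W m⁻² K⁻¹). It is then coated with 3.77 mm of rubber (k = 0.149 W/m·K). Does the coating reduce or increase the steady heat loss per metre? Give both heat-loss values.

Critical radius for a cylinder: r_cr = k/h = 0.00797 m = 0.797 cm.
Outer radius after coating: r₂ = 0.00883 + 0.00377 = 0.01260 m.
Since r₁ ≥ r_cr, any added insulation reduces the heat loss.
Bare: R = 1/(2πr₁h) = 0.9639 m·K/W; Q = 153.7/0.9639 = 159 W/m.
Coated: R = R_cond + R_conv = 1.055 m·K/W; Q = 153.7/1.055 = 146 W/m.

reduces: 159 → 146 W/m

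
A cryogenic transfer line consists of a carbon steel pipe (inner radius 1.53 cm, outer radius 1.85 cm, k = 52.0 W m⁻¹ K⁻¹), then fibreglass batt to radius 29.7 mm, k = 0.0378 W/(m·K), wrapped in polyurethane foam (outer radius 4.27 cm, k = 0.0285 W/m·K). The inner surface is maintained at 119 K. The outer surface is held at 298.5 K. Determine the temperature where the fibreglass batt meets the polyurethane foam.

T = 208.0 K

Resistance network (inner→outer):
  R'_carbon steel = ln(0.0185/0.0153)/(2πk) = 0.1899/(2π·52.0) = 5.813×10^-4 m·K/W
  R'_fibreglass batt = ln(0.0297/0.0185)/(2πk) = 0.4734/(2π·0.0378) = 1.993 m·K/W
  R'_polyurethane foam = ln(0.0427/0.0297)/(2πk) = 0.3631/(2π·0.0285) = 2.027 m·K/W
ΣR = 5.813×10^-4 + 1.993 + 2.027 = 4.021 m·K/W
Q' = ΔT/ΣR = (119 K − 298.5 K)/4.021 = -44.64 W/m
From the inner boundary to the fibreglass batt/polyurethane foam interface, ΣR_partial = 1.994 m·K/W.
T_interface = T_in − Q'·ΣR_partial = 119 K − (-44.64)(1.994) = 208.0 K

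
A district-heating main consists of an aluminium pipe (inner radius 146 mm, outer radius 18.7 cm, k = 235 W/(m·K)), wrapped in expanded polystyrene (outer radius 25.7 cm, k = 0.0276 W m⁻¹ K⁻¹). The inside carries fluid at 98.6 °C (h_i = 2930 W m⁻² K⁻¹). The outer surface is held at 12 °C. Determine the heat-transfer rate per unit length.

Treat each layer as a resistance in series:
  R'_conv,in = 1/(2πr h) = 1/(2π·0.146·2930) = 3.720×10^-4 m·K/W
  R'_aluminium = ln(0.187/0.146)/(2πk) = 0.2475/(2π·235) = 1.676×10^-4 m·K/W
  R'_expanded polystyrene = ln(0.257/0.187)/(2πk) = 0.3180/(2π·0.0276) = 1.834 m·K/W
ΣR = 3.720×10^-4 + 1.676×10^-4 + 1.834 = 1.835 m·K/W
Q' = ΔT/ΣR = (98.6 °C − 12 °C)/1.835 = 47.2 W/m

Q' = 47.2 W/m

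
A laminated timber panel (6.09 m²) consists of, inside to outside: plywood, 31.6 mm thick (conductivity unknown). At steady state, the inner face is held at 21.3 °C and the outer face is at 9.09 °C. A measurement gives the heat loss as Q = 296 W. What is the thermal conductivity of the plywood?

k = 0.126 W/m·K

ΣR = ΔT/Q = |21.3 − 9.09|/296 = 0.04125 K/W
L/(kA) = 0.04125 ⇒ k = 0.0316/(0.04125·6.09) = 0.126 W/m·K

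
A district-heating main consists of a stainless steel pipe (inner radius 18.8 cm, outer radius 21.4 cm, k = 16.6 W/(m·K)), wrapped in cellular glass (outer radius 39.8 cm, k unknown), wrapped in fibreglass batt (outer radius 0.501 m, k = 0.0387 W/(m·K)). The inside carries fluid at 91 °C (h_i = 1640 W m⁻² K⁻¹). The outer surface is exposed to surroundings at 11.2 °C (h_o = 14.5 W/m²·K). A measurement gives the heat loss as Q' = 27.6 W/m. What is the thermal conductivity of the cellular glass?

k = 0.0514 W/m·K

ΣR = ΔT/Q' = |91 − 11.2|/27.6 = 2.891 m·K/W
Known resistances:
  R'_conv,in = 1/(2πr h) = 1/(2π·0.188·1640) = 5.162×10^-4 m·K/W
  R'_stainless steel = ln(0.214/0.188)/(2πk) = 0.1295/(2π·16.6) = 0.001242 m·K/W
  R'_fibreglass batt = ln(0.501/0.398)/(2πk) = 0.2302/(2π·0.0387) = 0.9465 m·K/W
  R'_conv,out = 1/(2πr h) = 1/(2π·0.501·14.5) = 0.02191 m·K/W
R_cellular glass = ΣR − ΣR_known = 2.891 − 0.9702 = 1.921 m·K/W
ln(r₂/r₁)/(2πk) = 1.921 ⇒ k = 0.6205/(2π·1.921) = 0.0514 W/m·K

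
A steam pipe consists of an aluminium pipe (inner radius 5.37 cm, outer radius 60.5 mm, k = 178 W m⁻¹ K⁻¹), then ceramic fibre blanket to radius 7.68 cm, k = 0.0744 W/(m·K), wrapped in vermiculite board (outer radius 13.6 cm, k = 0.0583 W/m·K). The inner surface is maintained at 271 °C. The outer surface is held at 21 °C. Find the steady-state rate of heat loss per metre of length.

Q' = 121 W/m

Resistance network (inner→outer):
  R'_aluminium = ln(0.0605/0.0537)/(2πk) = 0.1192/(2π·178) = 1.066×10^-4 m·K/W
  R'_ceramic fibre blanket = ln(0.0768/0.0605)/(2πk) = 0.2386/(2π·0.0744) = 0.5103 m·K/W
  R'_vermiculite board = ln(0.136/0.0768)/(2πk) = 0.5715/(2π·0.0583) = 1.560 m·K/W
ΣR = 1.066×10^-4 + 0.5103 + 1.560 = 2.070 m·K/W
Q' = ΔT/ΣR = (271 °C − 21 °C)/2.070 = 121 W/m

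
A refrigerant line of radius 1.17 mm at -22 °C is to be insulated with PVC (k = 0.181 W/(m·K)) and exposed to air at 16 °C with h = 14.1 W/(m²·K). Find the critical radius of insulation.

For a cylinder, r_cr = k_ins/h = 0.181/14.1 = 0.0128 m = 1.28 cm

r_cr = 1.28 cm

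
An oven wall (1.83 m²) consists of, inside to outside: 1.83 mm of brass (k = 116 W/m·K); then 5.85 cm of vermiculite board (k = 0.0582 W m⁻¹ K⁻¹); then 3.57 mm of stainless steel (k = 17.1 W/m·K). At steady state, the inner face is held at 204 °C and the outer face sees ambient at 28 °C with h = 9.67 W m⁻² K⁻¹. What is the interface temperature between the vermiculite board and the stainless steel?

T = 44.4 °C

Treat each layer as a resistance in series:
  R_brass = L/(kA) = 0.00183/(116·1.83) = 8.621×10^-6 K/W
  R_vermiculite board = L/(kA) = 0.0585/(0.0582·1.83) = 0.5493 K/W
  R_stainless steel = L/(kA) = 0.00357/(17.1·1.83) = 1.141×10^-4 K/W
  R_conv,out = 1/(hA) = 1/(9.67·1.83) = 0.05651 K/W
ΣR = 8.621×10^-6 + 0.5493 + 1.141×10^-4 + 0.05651 = 0.6059 K/W
Q = ΔT/ΣR = (204 °C − 28 °C)/0.6059 = 290.5 W
From the inner boundary to the vermiculite board/stainless steel interface, ΣR_partial = 0.5493 K/W.
T_interface = T_in − Q·ΣR_partial = 204 °C − (290.5)(0.5493) = 44.4 °C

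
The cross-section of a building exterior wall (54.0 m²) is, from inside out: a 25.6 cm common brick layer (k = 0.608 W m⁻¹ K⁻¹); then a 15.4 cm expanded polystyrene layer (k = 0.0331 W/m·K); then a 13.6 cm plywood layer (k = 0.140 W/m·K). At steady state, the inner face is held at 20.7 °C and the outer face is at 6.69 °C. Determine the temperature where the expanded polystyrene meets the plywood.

Series thermal resistances, inner to outer:
  R_common brick = L/(kA) = 0.256/(0.608·54.0) = 0.007797 K/W
  R_expanded polystyrene = L/(kA) = 0.154/(0.0331·54.0) = 0.08616 K/W
  R_plywood = L/(kA) = 0.136/(0.140·54.0) = 0.01799 K/W
ΣR = 0.007797 + 0.08616 + 0.01799 = 0.1119 K/W
Q = ΔT/ΣR = (20.7 °C − 6.69 °C)/0.1119 = 125.2 W
From the inner boundary to the expanded polystyrene/plywood interface, ΣR_partial = 0.09396 K/W.
T_interface = T_in − Q·ΣR_partial = 20.7 °C − (125.2)(0.09396) = 8.94 °C

T = 8.94 °C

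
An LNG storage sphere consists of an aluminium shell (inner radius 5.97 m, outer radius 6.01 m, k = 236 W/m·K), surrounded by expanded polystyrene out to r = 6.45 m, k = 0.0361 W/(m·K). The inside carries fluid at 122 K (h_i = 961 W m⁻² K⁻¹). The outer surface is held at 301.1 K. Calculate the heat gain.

Treat each layer as a resistance in series:
  R_conv,in = 1/(4πr²h) = 1/(4π·5.97²·961) = 2.323×10^-6 K/W
  R_aluminium = (1/5.97 − 1/6.01)/(4πk) = 0.001115/(4π·236) = 3.759×10^-7 K/W
  R_expanded polystyrene = (1/6.01 − 1/6.45)/(4πk) = 0.01135/(4π·0.0361) = 0.02502 K/W
ΣR = 2.323×10^-6 + 3.759×10^-7 + 0.02502 = 0.02502 K/W
Q = ΔT/ΣR = (122 K − 301.1 K)/0.02502 = -7160 W
(Negative Q ⇒ heat flows inward; heat gain = 7160 W.)

Q = 7160 W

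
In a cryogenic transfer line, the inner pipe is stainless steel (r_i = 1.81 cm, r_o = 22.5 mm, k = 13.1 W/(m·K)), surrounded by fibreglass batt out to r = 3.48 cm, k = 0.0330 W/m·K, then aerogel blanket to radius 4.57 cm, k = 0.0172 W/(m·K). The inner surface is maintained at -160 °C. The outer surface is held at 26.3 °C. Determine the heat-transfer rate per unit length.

Series thermal resistances, inner to outer:
  R'_stainless steel = ln(0.0225/0.0181)/(2πk) = 0.2176/(2π·13.1) = 0.002644 m·K/W
  R'_fibreglass batt = ln(0.0348/0.0225)/(2πk) = 0.4361/(2π·0.0330) = 2.103 m·K/W
  R'_aerogel blanket = ln(0.0457/0.0348)/(2πk) = 0.2725/(2π·0.0172) = 2.521 m·K/W
ΣR = 0.002644 + 2.103 + 2.521 = 4.627 m·K/W
Q' = ΔT/ΣR = (-160 °C − 26.3 °C)/4.627 = -40.3 W/m
(Negative Q' ⇒ heat flows inward; heat gain = 40.3 W/m.)

Q' = 40.3 W/m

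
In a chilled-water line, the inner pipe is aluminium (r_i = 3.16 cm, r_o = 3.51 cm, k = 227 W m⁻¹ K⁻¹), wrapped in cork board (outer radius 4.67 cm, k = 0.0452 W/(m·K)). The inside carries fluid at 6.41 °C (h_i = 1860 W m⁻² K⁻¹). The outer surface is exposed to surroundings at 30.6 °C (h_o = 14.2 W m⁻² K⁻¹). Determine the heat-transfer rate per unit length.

Resistance network (inner→outer):
  R'_conv,in = 1/(2πr h) = 1/(2π·0.0316·1860) = 0.002708 m·K/W
  R'_aluminium = ln(0.0351/0.0316)/(2πk) = 0.1050/(2π·227) = 7.365×10^-5 m·K/W
  R'_cork board = ln(0.0467/0.0351)/(2πk) = 0.2855/(2π·0.0452) = 1.005 m·K/W
  R'_conv,out = 1/(2πr h) = 1/(2π·0.0467·14.2) = 0.2400 m·K/W
ΣR = 0.002708 + 7.365×10^-5 + 1.005 + 0.2400 = 1.248 m·K/W
Q' = ΔT/ΣR = (6.41 °C − 30.6 °C)/1.248 = -19.4 W/m
(Negative Q' ⇒ heat flows inward; heat gain = 19.4 W/m.)

Q' = 19.4 W/m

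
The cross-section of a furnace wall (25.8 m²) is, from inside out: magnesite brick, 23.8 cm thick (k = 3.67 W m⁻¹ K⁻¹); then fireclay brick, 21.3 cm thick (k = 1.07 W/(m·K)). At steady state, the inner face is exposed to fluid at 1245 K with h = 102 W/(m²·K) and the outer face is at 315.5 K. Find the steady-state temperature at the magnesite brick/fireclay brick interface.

Treat each layer as a resistance in series:
  R_conv,in = 1/(hA) = 1/(102·25.8) = 3.800×10^-4 K/W
  R_magnesite brick = L/(kA) = 0.238/(3.67·25.8) = 0.002514 K/W
  R_fireclay brick = L/(kA) = 0.213/(1.07·25.8) = 0.007716 K/W
ΣR = 3.800×10^-4 + 0.002514 + 0.007716 = 0.01061 K/W
Q = ΔT/ΣR = (1245 K − 315.5 K)/0.01061 = 87610 W
From the inner boundary to the magnesite brick/fireclay brick interface, ΣR_partial = 0.002894 K/W.
T_interface = T_in − Q·ΣR_partial = 1245 K − (87610)(0.002894) = 991 K

T = 991 K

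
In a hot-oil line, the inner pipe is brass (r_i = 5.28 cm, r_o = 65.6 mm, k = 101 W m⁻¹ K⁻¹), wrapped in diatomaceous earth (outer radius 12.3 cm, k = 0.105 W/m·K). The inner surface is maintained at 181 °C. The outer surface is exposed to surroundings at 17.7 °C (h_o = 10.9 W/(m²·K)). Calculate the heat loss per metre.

Resistance network (inner→outer):
  R'_brass = ln(0.0656/0.0528)/(2πk) = 0.2171/(2π·101) = 3.420×10^-4 m·K/W
  R'_diatomaceous earth = ln(0.123/0.0656)/(2πk) = 0.6286/(2π·0.105) = 0.9528 m·K/W
  R'_conv,out = 1/(2πr h) = 1/(2π·0.123·10.9) = 0.1187 m·K/W
ΣR = 3.420×10^-4 + 0.9528 + 0.1187 = 1.072 m·K/W
Q' = ΔT/ΣR = (181 °C − 17.7 °C)/1.072 = 152 W/m

Q' = 152 W/m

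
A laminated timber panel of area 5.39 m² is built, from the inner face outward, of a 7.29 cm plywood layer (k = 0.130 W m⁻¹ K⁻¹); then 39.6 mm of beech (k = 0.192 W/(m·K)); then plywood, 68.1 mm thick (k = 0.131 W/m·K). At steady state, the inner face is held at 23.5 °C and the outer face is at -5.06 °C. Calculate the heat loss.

Treat each layer as a resistance in series:
  R_plywood = L/(kA) = 0.0729/(0.130·5.39) = 0.1040 K/W
  R_beech = L/(kA) = 0.0396/(0.192·5.39) = 0.03827 K/W
  R_plywood = L/(kA) = 0.0681/(0.131·5.39) = 0.09645 K/W
ΣR = 0.1040 + 0.03827 + 0.09645 = 0.2387 K/W
Q = ΔT/ΣR = (23.5 °C − -5.06 °C)/0.2387 = 120 W

Q = 120 W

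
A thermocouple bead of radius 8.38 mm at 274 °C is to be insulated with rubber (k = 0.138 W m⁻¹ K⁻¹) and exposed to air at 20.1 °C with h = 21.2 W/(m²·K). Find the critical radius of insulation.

r_cr = 1.30 cm

For a sphere, r_cr = 2k_ins/h = 2·0.138/21.2 = 0.0130 m = 1.30 cm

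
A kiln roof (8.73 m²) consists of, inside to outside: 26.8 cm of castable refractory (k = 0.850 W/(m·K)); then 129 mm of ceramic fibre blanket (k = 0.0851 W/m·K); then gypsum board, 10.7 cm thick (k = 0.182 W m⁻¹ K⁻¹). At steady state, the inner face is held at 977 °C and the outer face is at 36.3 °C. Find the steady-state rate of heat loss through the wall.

Treat each layer as a resistance in series:
  R_castable refractory = L/(kA) = 0.268/(0.850·8.73) = 0.03612 K/W
  R_ceramic fibre blanket = L/(kA) = 0.129/(0.0851·8.73) = 0.1736 K/W
  R_gypsum board = L/(kA) = 0.107/(0.182·8.73) = 0.06734 K/W
ΣR = 0.03612 + 0.1736 + 0.06734 = 0.2771 K/W
Q = ΔT/ΣR = (977 °C − 36.3 °C)/0.2771 = 3390 W

Q = 3.39 kW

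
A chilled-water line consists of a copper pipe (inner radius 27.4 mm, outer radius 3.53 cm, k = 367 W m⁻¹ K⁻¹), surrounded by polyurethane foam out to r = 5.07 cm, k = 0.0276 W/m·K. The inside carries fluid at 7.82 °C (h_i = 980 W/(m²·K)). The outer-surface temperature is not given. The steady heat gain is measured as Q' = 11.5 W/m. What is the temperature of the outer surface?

T_out = 31.9 °C

Series resistances:
  R'_conv,in = 1/(2πr h) = 1/(2π·0.0274·980) = 0.005927 m·K/W
  R'_copper = ln(0.0353/0.0274)/(2πk) = 0.2533/(2π·367) = 1.099×10^-4 m·K/W
  R'_polyurethane foam = ln(0.0507/0.0353)/(2πk) = 0.3620/(2π·0.0276) = 2.088 m·K/W
ΣR = 2.094 m·K/W
ΔT = Q'·ΣR = 11.5 × 2.094 = 24.08 K
Heat flows inward, so T_out = T_in + ΔT = 7.82 + 24.08 = 31.9 °C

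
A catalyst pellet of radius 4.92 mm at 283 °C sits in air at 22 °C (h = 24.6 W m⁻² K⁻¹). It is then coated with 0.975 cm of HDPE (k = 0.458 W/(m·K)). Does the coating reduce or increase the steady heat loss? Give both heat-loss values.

Critical radius for a sphere: r_cr = 2k/h = 0.0372 m = 3.72 cm.
Outer radius after coating: r₂ = 0.00492 + 0.00975 = 0.01467 m.
Since r₁ < r_cr and r₂ ≤ r_cr, the coating moves toward the maximum at r_cr — heat loss rises.
Bare: R = 1/(4πr₁²h) = 133.6 K/W; Q = 261/133.6 = 1.95 W.
Coated: R = R_cond + R_conv = 38.50 K/W; Q = 261/38.50 = 6.78 W.

increases: 1.95 → 6.78 W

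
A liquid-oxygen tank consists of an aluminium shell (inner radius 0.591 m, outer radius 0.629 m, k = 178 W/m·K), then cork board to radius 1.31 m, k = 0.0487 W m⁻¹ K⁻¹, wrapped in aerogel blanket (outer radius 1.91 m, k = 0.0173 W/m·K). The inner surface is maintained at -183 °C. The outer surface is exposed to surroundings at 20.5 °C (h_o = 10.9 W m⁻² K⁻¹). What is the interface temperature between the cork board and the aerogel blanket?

T = -71.1 °C

Treat each layer as a resistance in series:
  R_aluminium = (1/0.591 − 1/0.629)/(4πk) = 0.1022/(4π·178) = 4.570×10^-5 K/W
  R_cork board = (1/0.629 − 1/1.31)/(4πk) = 0.8265/(4π·0.0487) = 1.350 K/W
  R_aerogel blanket = (1/1.31 − 1/1.91)/(4πk) = 0.2398/(4π·0.0173) = 1.103 K/W
  R_conv,out = 1/(4πr²h) = 1/(4π·1.91²·10.9) = 0.002001 K/W
ΣR = 4.570×10^-5 + 1.350 + 1.103 + 0.002001 = 2.455 K/W
Q = ΔT/ΣR = (-183 °C − 20.5 °C)/2.455 = -82.89 W
From the inner boundary to the cork board/aerogel blanket interface, ΣR_partial = 1.350 K/W.
T_interface = T_in − Q·ΣR_partial = -183 °C − (-82.89)(1.350) = -71.1 °C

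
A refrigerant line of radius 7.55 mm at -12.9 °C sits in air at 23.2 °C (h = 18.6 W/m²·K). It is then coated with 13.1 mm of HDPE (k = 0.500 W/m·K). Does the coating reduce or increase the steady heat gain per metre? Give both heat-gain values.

Critical radius for a cylinder: r_cr = k/h = 0.0269 m = 2.69 cm.
Outer radius after coating: r₂ = 0.00755 + 0.0131 = 0.02065 m.
Since r₁ < r_cr and r₂ ≤ r_cr, the coating moves toward the maximum at r_cr — heat gain rises.
Bare: R = 1/(2πr₁h) = 1.133 m·K/W; Q = 36.1/1.133 = 31.9 W/m.
Coated: R = R_cond + R_conv = 0.7346 m·K/W; Q = 36.1/0.7346 = 49.1 W/m.

increases: 31.9 → 49.1 W/m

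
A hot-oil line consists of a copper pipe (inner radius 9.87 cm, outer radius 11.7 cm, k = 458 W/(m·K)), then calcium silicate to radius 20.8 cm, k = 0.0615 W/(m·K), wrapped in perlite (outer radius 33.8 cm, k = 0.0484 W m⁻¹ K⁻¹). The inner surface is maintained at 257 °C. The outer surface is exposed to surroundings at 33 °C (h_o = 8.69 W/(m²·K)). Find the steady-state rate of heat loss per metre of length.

Q' = 71.3 W/m

Series thermal resistances, inner to outer:
  R'_copper = ln(0.117/0.0987)/(2πk) = 0.1701/(2π·458) = 5.911×10^-5 m·K/W
  R'_calcium silicate = ln(0.208/0.117)/(2πk) = 0.5754/(2π·0.0615) = 1.489 m·K/W
  R'_perlite = ln(0.338/0.208)/(2πk) = 0.4855/(2π·0.0484) = 1.597 m·K/W
  R'_conv,out = 1/(2πr h) = 1/(2π·0.338·8.69) = 0.05419 m·K/W
ΣR = 5.911×10^-5 + 1.489 + 1.597 + 0.05419 = 3.140 m·K/W
Q' = ΔT/ΣR = (257 °C − 33 °C)/3.140 = 71.3 W/m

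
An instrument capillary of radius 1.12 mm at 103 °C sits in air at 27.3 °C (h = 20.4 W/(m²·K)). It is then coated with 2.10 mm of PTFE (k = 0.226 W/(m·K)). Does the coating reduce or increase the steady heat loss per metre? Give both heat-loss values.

increases: 10.9 → 23.9 W/m

Critical radius for a cylinder: r_cr = k/h = 0.0111 m = 1.11 cm.
Outer radius after coating: r₂ = 0.00112 + 0.00210 = 0.00322 m.
Since r₁ < r_cr and r₂ ≤ r_cr, the coating moves toward the maximum at r_cr — heat loss rises.
Bare: R = 1/(2πr₁h) = 6.966 m·K/W; Q = 75.7/6.966 = 10.9 W/m.
Coated: R = R_cond + R_conv = 3.167 m·K/W; Q = 75.7/3.167 = 23.9 W/m.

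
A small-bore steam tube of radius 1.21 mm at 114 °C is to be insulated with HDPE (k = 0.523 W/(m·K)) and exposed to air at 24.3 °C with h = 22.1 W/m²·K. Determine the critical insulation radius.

r_cr = 2.37 cm

For a cylinder, r_cr = k_ins/h = 0.523/22.1 = 0.0237 m = 2.37 cm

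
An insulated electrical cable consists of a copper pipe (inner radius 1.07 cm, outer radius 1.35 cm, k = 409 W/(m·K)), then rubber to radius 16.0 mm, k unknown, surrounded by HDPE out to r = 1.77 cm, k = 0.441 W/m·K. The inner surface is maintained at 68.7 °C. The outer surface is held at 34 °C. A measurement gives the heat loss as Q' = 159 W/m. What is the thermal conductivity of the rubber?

ΣR = ΔT/Q' = |68.7 − 34|/159 = 0.2182 m·K/W
Known resistances:
  R'_copper = ln(0.0135/0.0107)/(2πk) = 0.2324/(2π·409) = 9.045×10^-5 m·K/W
  R'_HDPE = ln(0.0177/0.0160)/(2πk) = 0.1010/(2π·0.441) = 0.03644 m·K/W
R_rubber = ΣR − ΣR_known = 0.2182 − 0.03653 = 0.1817 m·K/W
ln(r₂/r₁)/(2πk) = 0.1817 ⇒ k = 0.1699/(2π·0.1817) = 0.149 W/m·K

k = 0.149 W/m·K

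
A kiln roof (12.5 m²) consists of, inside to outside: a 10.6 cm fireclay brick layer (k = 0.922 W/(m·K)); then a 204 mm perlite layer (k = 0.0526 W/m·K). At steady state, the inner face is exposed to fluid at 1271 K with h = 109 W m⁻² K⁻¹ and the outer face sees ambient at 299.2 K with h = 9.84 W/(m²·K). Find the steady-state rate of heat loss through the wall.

Resistance network (inner→outer):
  R_conv,in = 1/(hA) = 1/(109·12.5) = 7.339×10^-4 K/W
  R_fireclay brick = L/(kA) = 0.106/(0.922·12.5) = 0.009197 K/W
  R_perlite = L/(kA) = 0.204/(0.0526·12.5) = 0.3103 K/W
  R_conv,out = 1/(hA) = 1/(9.84·12.5) = 0.008130 K/W
ΣR = 7.339×10^-4 + 0.009197 + 0.3103 + 0.008130 = 0.3284 K/W
Q = ΔT/ΣR = (1271 K − 299.2 K)/0.3284 = 2960 W

Q = 2.96 kW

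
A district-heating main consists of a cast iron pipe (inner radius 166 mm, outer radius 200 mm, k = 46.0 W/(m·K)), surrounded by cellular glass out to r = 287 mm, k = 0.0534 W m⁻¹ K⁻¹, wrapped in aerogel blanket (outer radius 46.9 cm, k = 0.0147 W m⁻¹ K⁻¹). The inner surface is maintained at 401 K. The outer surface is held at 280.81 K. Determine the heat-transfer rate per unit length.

Series thermal resistances, inner to outer:
  R'_cast iron = ln(0.200/0.166)/(2πk) = 0.1863/(2π·46.0) = 6.447×10^-4 m·K/W
  R'_cellular glass = ln(0.287/0.200)/(2πk) = 0.3612/(2π·0.0534) = 1.076 m·K/W
  R'_aerogel blanket = ln(0.469/0.287)/(2πk) = 0.4911/(2π·0.0147) = 5.317 m·K/W
ΣR = 6.447×10^-4 + 1.076 + 5.317 = 6.394 m·K/W
Q' = ΔT/ΣR = (401 K − 280.81 K)/6.394 = 18.8 W/m

Q' = 18.8 W/m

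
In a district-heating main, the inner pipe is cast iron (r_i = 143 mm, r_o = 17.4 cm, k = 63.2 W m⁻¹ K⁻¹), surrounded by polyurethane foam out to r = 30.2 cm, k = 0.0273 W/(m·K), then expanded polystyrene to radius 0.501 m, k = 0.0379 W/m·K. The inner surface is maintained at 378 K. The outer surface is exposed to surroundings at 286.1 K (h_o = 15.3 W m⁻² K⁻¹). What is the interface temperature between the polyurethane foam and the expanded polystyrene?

Treat each layer as a resistance in series:
  R'_cast iron = ln(0.174/0.143)/(2πk) = 0.1962/(2π·63.2) = 4.941×10^-4 m·K/W
  R'_polyurethane foam = ln(0.302/0.174)/(2πk) = 0.5514/(2π·0.0273) = 3.214 m·K/W
  R'_expanded polystyrene = ln(0.501/0.302)/(2πk) = 0.5062/(2π·0.0379) = 2.126 m·K/W
  R'_conv,out = 1/(2πr h) = 1/(2π·0.501·15.3) = 0.02076 m·K/W
ΣR = 4.941×10^-4 + 3.214 + 2.126 + 0.02076 = 5.361 m·K/W
Q' = ΔT/ΣR = (378 K − 286.1 K)/5.361 = 17.14 W/m
From the inner boundary to the polyurethane foam/expanded polystyrene interface, ΣR_partial = 3.214 m·K/W.
T_interface = T_in − Q'·ΣR_partial = 378 K − (17.14)(3.214) = 322.9 K

T = 322.9 K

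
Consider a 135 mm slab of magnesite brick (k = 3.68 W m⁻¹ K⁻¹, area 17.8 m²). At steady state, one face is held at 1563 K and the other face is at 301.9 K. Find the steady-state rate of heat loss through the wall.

Q = 6.12×10^5 W

Q = kA·ΔT/L = 3.68 × 17.8 × |1563 K − 301.9 K| / 0.135 = 6.12×10^5 W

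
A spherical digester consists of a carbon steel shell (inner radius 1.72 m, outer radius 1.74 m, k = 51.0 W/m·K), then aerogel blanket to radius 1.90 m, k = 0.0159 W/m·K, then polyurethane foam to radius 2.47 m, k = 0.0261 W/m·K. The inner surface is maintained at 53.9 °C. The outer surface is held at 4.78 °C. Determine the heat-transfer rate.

Q = 80.2 W

Resistance network (inner→outer):
  R_carbon steel = (1/1.72 − 1/1.74)/(4πk) = 0.006683/(4π·51.0) = 1.043×10^-5 K/W
  R_aerogel blanket = (1/1.74 − 1/1.90)/(4πk) = 0.04840/(4π·0.0159) = 0.2422 K/W
  R_polyurethane foam = (1/1.90 − 1/2.47)/(4πk) = 0.1215/(4π·0.0261) = 0.3703 K/W
ΣR = 1.043×10^-5 + 0.2422 + 0.3703 = 0.6125 K/W
Q = ΔT/ΣR = (53.9 °C − 4.78 °C)/0.6125 = 80.2 W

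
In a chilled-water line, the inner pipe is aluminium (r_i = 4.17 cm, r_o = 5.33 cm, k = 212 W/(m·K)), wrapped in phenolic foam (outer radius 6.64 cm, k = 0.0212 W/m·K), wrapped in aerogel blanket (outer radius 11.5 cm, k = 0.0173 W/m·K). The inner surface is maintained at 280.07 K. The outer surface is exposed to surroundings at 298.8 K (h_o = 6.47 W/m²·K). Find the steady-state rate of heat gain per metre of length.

Resistance network (inner→outer):
  R'_aluminium = ln(0.0533/0.0417)/(2πk) = 0.2454/(2π·212) = 1.843×10^-4 m·K/W
  R'_phenolic foam = ln(0.0664/0.0533)/(2πk) = 0.2198/(2π·0.0212) = 1.650 m·K/W
  R'_aerogel blanket = ln(0.115/0.0664)/(2πk) = 0.5492/(2π·0.0173) = 5.053 m·K/W
  R'_conv,out = 1/(2πr h) = 1/(2π·0.115·6.47) = 0.2139 m·K/W
ΣR = 1.843×10^-4 + 1.650 + 5.053 + 0.2139 = 6.917 m·K/W
Q' = ΔT/ΣR = (280.07 K − 298.8 K)/6.917 = -2.71 W/m
(Negative Q' ⇒ heat flows inward; heat gain = 2.71 W/m.)

Q' = 2.71 W/m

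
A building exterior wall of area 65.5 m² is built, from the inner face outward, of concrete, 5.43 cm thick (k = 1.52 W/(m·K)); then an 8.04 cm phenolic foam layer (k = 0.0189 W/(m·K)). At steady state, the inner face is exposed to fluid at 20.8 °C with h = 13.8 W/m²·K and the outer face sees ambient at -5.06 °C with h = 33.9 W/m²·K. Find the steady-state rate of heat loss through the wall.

Q = 386 W

Treat each layer as a resistance in series:
  R_conv,in = 1/(hA) = 1/(13.8·65.5) = 0.001106 K/W
  R_concrete = L/(kA) = 0.0543/(1.52·65.5) = 5.454×10^-4 K/W
  R_phenolic foam = L/(kA) = 0.0804/(0.0189·65.5) = 0.06495 K/W
  R_conv,out = 1/(hA) = 1/(33.9·65.5) = 4.504×10^-4 K/W
ΣR = 0.001106 + 5.454×10^-4 + 0.06495 + 4.504×10^-4 = 0.06705 K/W
Q = ΔT/ΣR = (20.8 °C − -5.06 °C)/0.06705 = 386 W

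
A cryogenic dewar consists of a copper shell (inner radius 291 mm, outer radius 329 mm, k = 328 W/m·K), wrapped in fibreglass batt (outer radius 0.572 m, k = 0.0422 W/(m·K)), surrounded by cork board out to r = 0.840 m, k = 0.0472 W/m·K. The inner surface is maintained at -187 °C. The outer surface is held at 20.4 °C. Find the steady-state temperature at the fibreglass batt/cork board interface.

Treat each layer as a resistance in series:
  R_copper = (1/0.291 − 1/0.329)/(4πk) = 0.3969/(4π·328) = 9.630×10^-5 K/W
  R_fibreglass batt = (1/0.329 − 1/0.572)/(4πk) = 1.291/(4π·0.0422) = 2.435 K/W
  R_cork board = (1/0.572 − 1/0.840)/(4πk) = 0.5578/(4π·0.0472) = 0.9404 K/W
ΣR = 9.630×10^-5 + 2.435 + 0.9404 = 3.375 K/W
Q = ΔT/ΣR = (-187 °C − 20.4 °C)/3.375 = -61.45 W
From the inner boundary to the fibreglass batt/cork board interface, ΣR_partial = 2.435 K/W.
T_interface = T_in − Q·ΣR_partial = -187 °C − (-61.45)(2.435) = -37.4 °C

T = -37.4 °C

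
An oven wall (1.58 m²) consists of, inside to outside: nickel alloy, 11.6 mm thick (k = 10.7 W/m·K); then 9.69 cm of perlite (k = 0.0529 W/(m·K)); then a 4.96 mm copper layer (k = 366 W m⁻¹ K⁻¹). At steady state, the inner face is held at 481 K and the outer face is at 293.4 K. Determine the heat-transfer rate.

Q = 162 W

Resistance network (inner→outer):
  R_nickel alloy = L/(kA) = 0.0116/(10.7·1.58) = 6.861×10^-4 K/W
  R_perlite = L/(kA) = 0.0969/(0.0529·1.58) = 1.159 K/W
  R_copper = L/(kA) = 0.00496/(366·1.58) = 8.577×10^-6 K/W
ΣR = 6.861×10^-4 + 1.159 + 8.577×10^-6 = 1.160 K/W
Q = ΔT/ΣR = (481 K − 293.4 K)/1.160 = 162 W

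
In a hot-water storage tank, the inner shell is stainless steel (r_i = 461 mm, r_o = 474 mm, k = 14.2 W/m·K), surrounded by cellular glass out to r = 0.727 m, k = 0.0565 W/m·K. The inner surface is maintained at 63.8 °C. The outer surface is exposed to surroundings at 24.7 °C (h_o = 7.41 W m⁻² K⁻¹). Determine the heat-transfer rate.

Q = 37.1 W

Series thermal resistances, inner to outer:
  R_stainless steel = (1/0.461 − 1/0.474)/(4πk) = 0.05949/(4π·14.2) = 3.334×10^-4 K/W
  R_cellular glass = (1/0.474 − 1/0.727)/(4πk) = 0.7342/(4π·0.0565) = 1.034 K/W
  R_conv,out = 1/(4πr²h) = 1/(4π·0.727²·7.41) = 0.02032 K/W
ΣR = 3.334×10^-4 + 1.034 + 0.02032 = 1.055 K/W
Q = ΔT/ΣR = (63.8 °C − 24.7 °C)/1.055 = 37.1 W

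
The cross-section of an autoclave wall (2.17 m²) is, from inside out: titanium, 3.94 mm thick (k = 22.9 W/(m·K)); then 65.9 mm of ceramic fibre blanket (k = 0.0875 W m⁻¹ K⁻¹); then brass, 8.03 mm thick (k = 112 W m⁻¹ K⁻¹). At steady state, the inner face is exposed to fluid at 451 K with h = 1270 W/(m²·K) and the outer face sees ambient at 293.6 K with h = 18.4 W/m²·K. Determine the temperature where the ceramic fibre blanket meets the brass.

T = 304.2 K

Resistance network (inner→outer):
  R_conv,in = 1/(hA) = 1/(1270·2.17) = 3.629×10^-4 K/W
  R_titanium = L/(kA) = 0.00394/(22.9·2.17) = 7.929×10^-5 K/W
  R_ceramic fibre blanket = L/(kA) = 0.0659/(0.0875·2.17) = 0.3471 K/W
  R_brass = L/(kA) = 0.00803/(112·2.17) = 3.304×10^-5 K/W
  R_conv,out = 1/(hA) = 1/(18.4·2.17) = 0.02505 K/W
ΣR = 3.629×10^-4 + 7.929×10^-5 + 0.3471 + 3.304×10^-5 + 0.02505 = 0.3726 K/W
Q = ΔT/ΣR = (451 K − 293.6 K)/0.3726 = 422.4 W
From the inner boundary to the ceramic fibre blanket/brass interface, ΣR_partial = 0.3475 K/W.
T_interface = T_in − Q·ΣR_partial = 451 K − (422.4)(0.3475) = 304.2 K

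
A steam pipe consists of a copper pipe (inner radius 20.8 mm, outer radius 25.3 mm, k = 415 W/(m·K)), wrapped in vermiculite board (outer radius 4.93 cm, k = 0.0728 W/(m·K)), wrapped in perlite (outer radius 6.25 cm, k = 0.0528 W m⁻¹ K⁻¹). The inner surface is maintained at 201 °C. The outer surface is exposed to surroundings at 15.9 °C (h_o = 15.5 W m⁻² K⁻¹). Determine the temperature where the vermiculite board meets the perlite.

Treat each layer as a resistance in series:
  R'_copper = ln(0.0253/0.0208)/(2πk) = 0.1959/(2π·415) = 7.511×10^-5 m·K/W
  R'_vermiculite board = ln(0.0493/0.0253)/(2πk) = 0.6671/(2π·0.0728) = 1.458 m·K/W
  R'_perlite = ln(0.0625/0.0493)/(2πk) = 0.2372/(2π·0.0528) = 0.7151 m·K/W
  R'_conv,out = 1/(2πr h) = 1/(2π·0.0625·15.5) = 0.1643 m·K/W
ΣR = 7.511×10^-5 + 1.458 + 0.7151 + 0.1643 = 2.337 m·K/W
Q' = ΔT/ΣR = (201 °C − 15.9 °C)/2.337 = 79.20 W/m
From the inner boundary to the vermiculite board/perlite interface, ΣR_partial = 1.458 m·K/W.
T_interface = T_in − Q'·ΣR_partial = 201 °C − (79.20)(1.458) = 85.5 °C

T = 85.5 °C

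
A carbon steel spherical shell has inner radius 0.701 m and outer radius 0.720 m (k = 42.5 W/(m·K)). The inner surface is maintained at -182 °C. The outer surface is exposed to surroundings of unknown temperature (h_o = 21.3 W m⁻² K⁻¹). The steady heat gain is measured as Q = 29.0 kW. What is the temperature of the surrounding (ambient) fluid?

T_out = 29.0 °C

Sum the resistances:
  R_carbon steel = (1/0.701 − 1/0.720)/(4πk) = 0.03764/(4π·42.5) = 7.049×10^-5 K/W
  R_conv,out = 1/(4πr²h) = 1/(4π·0.720²·21.3) = 0.007207 K/W
ΣR = 0.007277 K/W
ΔT = Q·ΣR = 29000 × 0.007277 = 211.0 K
Heat flows inward, so T_out = T_in + ΔT = -182 + 211.0 = 29.0 °C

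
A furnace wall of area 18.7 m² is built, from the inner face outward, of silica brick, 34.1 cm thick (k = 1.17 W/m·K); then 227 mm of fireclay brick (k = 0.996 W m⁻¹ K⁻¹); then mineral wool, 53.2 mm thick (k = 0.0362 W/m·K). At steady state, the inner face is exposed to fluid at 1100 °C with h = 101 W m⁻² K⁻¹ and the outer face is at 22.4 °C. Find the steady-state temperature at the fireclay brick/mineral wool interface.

Series thermal resistances, inner to outer:
  R_conv,in = 1/(hA) = 1/(101·18.7) = 5.295×10^-4 K/W
  R_silica brick = L/(kA) = 0.341/(1.17·18.7) = 0.01559 K/W
  R_fireclay brick = L/(kA) = 0.227/(0.996·18.7) = 0.01219 K/W
  R_mineral wool = L/(kA) = 0.0532/(0.0362·18.7) = 0.07859 K/W
ΣR = 5.295×10^-4 + 0.01559 + 0.01219 + 0.07859 = 0.1069 K/W
Q = ΔT/ΣR = (1100 °C − 22.4 °C)/0.1069 = 10080 W
From the inner boundary to the fireclay brick/mineral wool interface, ΣR_partial = 0.02831 K/W.
T_interface = T_in − Q·ΣR_partial = 1100 °C − (10080)(0.02831) = 815 °C

T = 815 °C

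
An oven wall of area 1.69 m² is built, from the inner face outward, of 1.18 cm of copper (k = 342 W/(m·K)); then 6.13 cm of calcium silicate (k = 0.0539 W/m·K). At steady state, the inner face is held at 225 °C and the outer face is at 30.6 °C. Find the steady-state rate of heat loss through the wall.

Resistance network (inner→outer):
  R_copper = L/(kA) = 0.0118/(342·1.69) = 2.042×10^-5 K/W
  R_calcium silicate = L/(kA) = 0.0613/(0.0539·1.69) = 0.6730 K/W
ΣR = 2.042×10^-5 + 0.6730 = 0.6730 K/W
Q = ΔT/ΣR = (225 °C − 30.6 °C)/0.6730 = 289 W

Q = 289 W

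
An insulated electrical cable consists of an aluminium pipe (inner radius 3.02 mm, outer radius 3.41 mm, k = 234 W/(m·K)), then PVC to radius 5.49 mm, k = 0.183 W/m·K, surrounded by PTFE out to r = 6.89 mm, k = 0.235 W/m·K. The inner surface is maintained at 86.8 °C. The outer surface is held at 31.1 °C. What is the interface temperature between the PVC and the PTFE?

T = 46.2 °C

Series thermal resistances, inner to outer:
  R'_aluminium = ln(0.00341/0.00302)/(2πk) = 0.1215/(2π·234) = 8.261×10^-5 m·K/W
  R'_PVC = ln(0.00549/0.00341)/(2πk) = 0.4762/(2π·0.183) = 0.4142 m·K/W
  R'_PTFE = ln(0.00689/0.00549)/(2πk) = 0.2271/(2π·0.235) = 0.1538 m·K/W
ΣR = 8.261×10^-5 + 0.4142 + 0.1538 = 0.5681 m·K/W
Q' = ΔT/ΣR = (86.8 °C − 31.1 °C)/0.5681 = 98.05 W/m
From the inner boundary to the PVC/PTFE interface, ΣR_partial = 0.4143 m·K/W.
T_interface = T_in − Q'·ΣR_partial = 86.8 °C − (98.05)(0.4143) = 46.2 °C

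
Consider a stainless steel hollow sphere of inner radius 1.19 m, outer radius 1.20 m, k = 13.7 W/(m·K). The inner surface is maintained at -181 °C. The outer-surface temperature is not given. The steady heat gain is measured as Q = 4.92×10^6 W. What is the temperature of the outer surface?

T_out = 19.1 °C

Series resistances:
  R_stainless steel = (1/1.19 − 1/1.20)/(4πk) = 0.007003/(4π·13.7) = 4.068×10^-5 K/W
ΣR = 4.068×10^-5 K/W
ΔT = Q·ΣR = 4.92×10^6 × 4.068×10^-5 = 200.1 K
Heat flows inward, so T_out = T_in + ΔT = -181 + 200.1 = 19.1 °C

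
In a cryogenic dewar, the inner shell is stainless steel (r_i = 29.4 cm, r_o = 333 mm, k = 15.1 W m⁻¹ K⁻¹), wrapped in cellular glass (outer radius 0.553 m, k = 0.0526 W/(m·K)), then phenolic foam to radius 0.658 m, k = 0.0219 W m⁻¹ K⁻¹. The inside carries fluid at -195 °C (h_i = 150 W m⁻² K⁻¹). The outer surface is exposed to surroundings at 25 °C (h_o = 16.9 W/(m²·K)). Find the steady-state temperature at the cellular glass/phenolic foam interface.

Treat each layer as a resistance in series:
  R_conv,in = 1/(4πr²h) = 1/(4π·0.294²·150) = 0.006138 K/W
  R_stainless steel = (1/0.294 − 1/0.333)/(4πk) = 0.3984/(4π·15.1) = 0.002099 K/W
  R_cellular glass = (1/0.333 − 1/0.553)/(4πk) = 1.195/(4π·0.0526) = 1.807 K/W
  R_phenolic foam = (1/0.553 − 1/0.658)/(4πk) = 0.2886/(4π·0.0219) = 1.049 K/W
  R_conv,out = 1/(4πr²h) = 1/(4π·0.658²·16.9) = 0.01088 K/W
ΣR = 0.006138 + 0.002099 + 1.807 + 1.049 + 0.01088 = 2.875 K/W
Q = ΔT/ΣR = (-195 °C − 25 °C)/2.875 = -76.52 W
From the inner boundary to the cellular glass/phenolic foam interface, ΣR_partial = 1.815 K/W.
T_interface = T_in − Q·ΣR_partial = -195 °C − (-76.52)(1.815) = -56.1 °C

T = -56.1 °C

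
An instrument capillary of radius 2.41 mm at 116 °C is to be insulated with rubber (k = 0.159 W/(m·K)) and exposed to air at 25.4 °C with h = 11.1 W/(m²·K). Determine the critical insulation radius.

For a cylinder, r_cr = k_ins/h = 0.159/11.1 = 0.0143 m = 1.43 cm

r_cr = 1.43 cm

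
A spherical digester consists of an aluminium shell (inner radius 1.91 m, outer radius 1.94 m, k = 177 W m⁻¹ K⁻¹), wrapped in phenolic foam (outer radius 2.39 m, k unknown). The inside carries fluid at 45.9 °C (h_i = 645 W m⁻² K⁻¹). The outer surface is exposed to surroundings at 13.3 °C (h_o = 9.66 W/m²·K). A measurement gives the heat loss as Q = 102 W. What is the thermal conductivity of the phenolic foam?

ΣR = ΔT/Q = |45.9 − 13.3|/102 = 0.3196 K/W
Known resistances:
  R_conv,in = 1/(4πr²h) = 1/(4π·1.91²·645) = 3.382×10^-5 K/W
  R_aluminium = (1/1.91 − 1/1.94)/(4πk) = 0.008096/(4π·177) = 3.640×10^-6 K/W
  R_conv,out = 1/(4πr²h) = 1/(4π·2.39²·9.66) = 0.001442 K/W
R_phenolic foam = ΣR − ΣR_known = 0.3196 − 0.001479 = 0.3181 K/W
(1/r₁−1/r₂)/(4πk) = 0.3181 ⇒ k = 0.09705/(4π·0.3181) = 0.0243 W/m·K

k = 0.0243 W/m·K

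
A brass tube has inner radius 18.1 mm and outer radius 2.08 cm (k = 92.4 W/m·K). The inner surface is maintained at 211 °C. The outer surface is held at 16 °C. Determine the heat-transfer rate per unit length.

Q' = 2πk·ΔT/ln(r₂/r₁) = 2π × 92.4 × 195 / ln(0.0208/0.0181) = 8.14×10^5 W/m

Q' = 814 kW/m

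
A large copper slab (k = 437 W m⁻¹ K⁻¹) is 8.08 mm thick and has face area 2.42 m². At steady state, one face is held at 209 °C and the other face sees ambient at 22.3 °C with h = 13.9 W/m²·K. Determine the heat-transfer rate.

Resistance network (inner→outer):
  R_copper = L/(kA) = 0.00808/(437·2.42) = 7.640×10^-6 K/W
  R_conv,out = 1/(hA) = 1/(13.9·2.42) = 0.02973 K/W
ΣR = 7.640×10^-6 + 0.02973 = 0.02974 K/W
Q = ΔT/ΣR = (209 °C − 22.3 °C)/0.02974 = 6280 W

Q = 6280 W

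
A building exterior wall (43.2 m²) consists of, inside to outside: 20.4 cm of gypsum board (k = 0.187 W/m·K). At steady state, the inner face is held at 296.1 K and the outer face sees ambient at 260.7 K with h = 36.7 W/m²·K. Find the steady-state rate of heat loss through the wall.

Treat each layer as a resistance in series:
  R_gypsum board = L/(kA) = 0.204/(0.187·43.2) = 0.02525 K/W
  R_conv,out = 1/(hA) = 1/(36.7·43.2) = 6.307×10^-4 K/W
ΣR = 0.02525 + 6.307×10^-4 = 0.02588 K/W
Q = ΔT/ΣR = (296.1 K − 260.7 K)/0.02588 = 1370 W

Q = 1370 W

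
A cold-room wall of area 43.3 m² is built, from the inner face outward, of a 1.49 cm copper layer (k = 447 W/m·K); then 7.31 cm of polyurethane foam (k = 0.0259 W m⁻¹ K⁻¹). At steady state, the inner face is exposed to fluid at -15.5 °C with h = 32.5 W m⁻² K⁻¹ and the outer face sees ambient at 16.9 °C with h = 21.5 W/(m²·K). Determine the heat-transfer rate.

Q = 484 W

Resistance network (inner→outer):
  R_conv,in = 1/(hA) = 1/(32.5·43.3) = 7.106×10^-4 K/W
  R_copper = L/(kA) = 0.0149/(447·43.3) = 7.698×10^-7 K/W
  R_polyurethane foam = L/(kA) = 0.0731/(0.0259·43.3) = 0.06518 K/W
  R_conv,out = 1/(hA) = 1/(21.5·43.3) = 0.001074 K/W
ΣR = 7.106×10^-4 + 7.698×10^-7 + 0.06518 + 0.001074 = 0.06697 K/W
Q = ΔT/ΣR = (-15.5 °C − 16.9 °C)/0.06697 = -484 W
(Negative Q ⇒ heat flows inward; heat gain = 484 W.)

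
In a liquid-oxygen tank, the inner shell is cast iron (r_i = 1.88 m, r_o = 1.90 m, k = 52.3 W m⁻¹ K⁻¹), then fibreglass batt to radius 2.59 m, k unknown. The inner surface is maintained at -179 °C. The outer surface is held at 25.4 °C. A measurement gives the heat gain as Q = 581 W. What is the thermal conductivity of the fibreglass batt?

ΣR = ΔT/Q = |-179 − 25.4|/581 = 0.3518 K/W
Known resistances:
  R_cast iron = (1/1.88 − 1/1.90)/(4πk) = 0.005599/(4π·52.3) = 8.519×10^-6 K/W
R_fibreglass batt = ΣR − ΣR_known = 0.3518 − 8.519×10^-6 = 0.3518 K/W
(1/r₁−1/r₂)/(4πk) = 0.3518 ⇒ k = 0.1402/(4π·0.3518) = 0.0317 W/m·K

k = 0.0317 W/m·K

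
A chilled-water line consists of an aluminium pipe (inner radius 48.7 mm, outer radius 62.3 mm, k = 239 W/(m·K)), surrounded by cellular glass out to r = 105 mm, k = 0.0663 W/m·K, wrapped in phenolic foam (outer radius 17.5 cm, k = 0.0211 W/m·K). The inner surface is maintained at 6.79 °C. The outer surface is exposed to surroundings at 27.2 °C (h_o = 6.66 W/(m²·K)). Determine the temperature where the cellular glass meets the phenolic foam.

T = 11.7 °C

Series thermal resistances, inner to outer:
  R'_aluminium = ln(0.0623/0.0487)/(2πk) = 0.2463/(2π·239) = 1.640×10^-4 m·K/W
  R'_cellular glass = ln(0.105/0.0623)/(2πk) = 0.5220/(2π·0.0663) = 1.253 m·K/W
  R'_phenolic foam = ln(0.175/0.105)/(2πk) = 0.5108/(2π·0.0211) = 3.853 m·K/W
  R'_conv,out = 1/(2πr h) = 1/(2π·0.175·6.66) = 0.1366 m·K/W
ΣR = 1.640×10^-4 + 1.253 + 3.853 + 0.1366 = 5.243 m·K/W
Q' = ΔT/ΣR = (6.79 °C − 27.2 °C)/5.243 = -3.893 W/m
From the inner boundary to the cellular glass/phenolic foam interface, ΣR_partial = 1.253 m·K/W.
T_interface = T_in − Q'·ΣR_partial = 6.79 °C − (-3.893)(1.253) = 11.7 °C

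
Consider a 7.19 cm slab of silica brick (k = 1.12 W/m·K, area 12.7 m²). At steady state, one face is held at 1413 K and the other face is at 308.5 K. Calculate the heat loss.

Q = 2.19×10^5 W

Q = kA·ΔT/L = 1.12 × 12.7 × |1413 K − 308.5 K| / 0.0719 = 2.19×10^5 W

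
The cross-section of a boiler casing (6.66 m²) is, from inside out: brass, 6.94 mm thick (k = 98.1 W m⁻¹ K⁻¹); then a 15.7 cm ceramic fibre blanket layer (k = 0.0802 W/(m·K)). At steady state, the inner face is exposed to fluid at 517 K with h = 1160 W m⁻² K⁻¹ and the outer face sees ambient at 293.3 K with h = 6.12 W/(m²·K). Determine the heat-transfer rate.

Resistance network (inner→outer):
  R_conv,in = 1/(hA) = 1/(1160·6.66) = 1.294×10^-4 K/W
  R_brass = L/(kA) = 0.00694/(98.1·6.66) = 1.062×10^-5 K/W
  R_ceramic fibre blanket = L/(kA) = 0.157/(0.0802·6.66) = 0.2939 K/W
  R_conv,out = 1/(hA) = 1/(6.12·6.66) = 0.02453 K/W
ΣR = 1.294×10^-4 + 1.062×10^-5 + 0.2939 + 0.02453 = 0.3186 K/W
Q = ΔT/ΣR = (517 K − 293.3 K)/0.3186 = 702 W

Q = 702 W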